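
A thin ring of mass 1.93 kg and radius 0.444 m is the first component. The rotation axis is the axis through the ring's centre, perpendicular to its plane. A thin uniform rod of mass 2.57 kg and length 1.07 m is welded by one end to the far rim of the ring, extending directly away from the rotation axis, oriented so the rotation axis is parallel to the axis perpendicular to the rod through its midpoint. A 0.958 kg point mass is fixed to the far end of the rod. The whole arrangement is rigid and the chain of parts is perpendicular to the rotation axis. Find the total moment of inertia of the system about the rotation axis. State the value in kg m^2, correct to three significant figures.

5.28

Thin ring: I_cm = MR² = (1.93)(0.444)² = 0.38047 kg m^2; axis through the centre, so I = 0.38047 kg m^2.
Thin rod: I_cm = (1/12)ML² = (1/12)(2.57)(1.07)² = 0.2452 kg m^2; centre at d = 0.444 + 0.535 = 0.979 m, so I = I_cm + Md² gives I = 0.2452 + (2.57)(0.979)² = 2.7084 kg m^2.
Point mass: I_cm = 0; centre at d = 0.444 + 0.535 + 0.535 = 1.514 m, so I = I_cm + Md² gives I = 0 + (0.958)(1.514)² = 2.1959 kg m^2.
Total I = 0.38047 + 2.7084 + 2.1959 = 5.2848 kg m^2.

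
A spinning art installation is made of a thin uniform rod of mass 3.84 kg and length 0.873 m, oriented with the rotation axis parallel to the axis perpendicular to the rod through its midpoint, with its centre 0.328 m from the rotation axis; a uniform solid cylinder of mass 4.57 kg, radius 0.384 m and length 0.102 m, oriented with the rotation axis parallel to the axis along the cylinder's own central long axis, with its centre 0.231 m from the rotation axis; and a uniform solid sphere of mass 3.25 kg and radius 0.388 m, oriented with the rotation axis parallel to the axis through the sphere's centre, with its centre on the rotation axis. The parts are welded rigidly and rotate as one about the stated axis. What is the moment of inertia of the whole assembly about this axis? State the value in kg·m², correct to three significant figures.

Thin rod: I_cm = (1/12)ML² = (1/12)(3.84)(0.873)² = 0.24388 kg·m²; centre at d = 0.328 m, so the parallel axis theorem gives I = 0.24388 + (3.84)(0.328)² = 0.657 kg·m².
Solid cylinder: I_cm = (1/2)MR² = (1/2)(4.57)(0.384)² = 0.33694 kg·m²; centre at d = 0.231 m, so the parallel axis theorem gives I = 0.33694 + (4.57)(0.231)² = 0.5808 kg·m².
Solid sphere: I_cm = (2/5)MR² = (2/5)(3.25)(0.388)² = 0.19571 kg·m²; axis through the centre, so I = 0.19571 kg·m².
Total I = 0.657 + 0.5808 + 0.19571 = 1.4335 kg·m².

1.43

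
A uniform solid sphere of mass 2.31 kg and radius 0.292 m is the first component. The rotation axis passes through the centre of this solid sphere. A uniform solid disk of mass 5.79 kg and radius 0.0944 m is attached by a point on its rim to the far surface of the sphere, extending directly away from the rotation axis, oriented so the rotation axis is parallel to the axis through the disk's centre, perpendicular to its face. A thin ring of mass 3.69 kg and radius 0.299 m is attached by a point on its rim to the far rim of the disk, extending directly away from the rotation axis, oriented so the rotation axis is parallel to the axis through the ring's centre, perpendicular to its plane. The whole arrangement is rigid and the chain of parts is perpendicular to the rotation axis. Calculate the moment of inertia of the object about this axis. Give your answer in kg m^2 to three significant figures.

Solid sphere: I_cm = (2/5)MR² = (2/5)(2.31)(0.292)² = 0.078784 kg m^2; axis through the centre, so I = 0.078784 kg m^2.
Solid disk: I_cm = (1/2)MR² = (1/2)(5.79)(0.0944)² = 0.025798 kg m^2; centre at d = 0.292 + 0.0944 = 0.3864 m, so the parallel axis theorem gives I = 0.025798 + (5.79)(0.3864)² = 0.89027 kg m^2.
Thin ring: I_cm = MR² = (3.69)(0.299)² = 0.32989 kg m^2; centre at d = 0.292 + 0.0944 + 0.0944 + 0.299 = 0.7798 m, so the parallel axis theorem gives I = 0.32989 + (3.69)(0.7798)² = 2.5737 kg m^2.
Total I = 0.078784 + 0.89027 + 2.5737 = 3.5428 kg m^2.

3.54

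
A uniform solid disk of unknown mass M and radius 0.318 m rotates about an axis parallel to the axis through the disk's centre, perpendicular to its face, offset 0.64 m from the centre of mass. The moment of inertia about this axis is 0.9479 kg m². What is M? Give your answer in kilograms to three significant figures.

2.06

I = I_cm + Md² = (1/2)MR² + Md² = M·[0.5·(0.318)² + (0.64)²] = M·0.46016.
So M = 0.9479 / 0.46016 = 2.0599 kg.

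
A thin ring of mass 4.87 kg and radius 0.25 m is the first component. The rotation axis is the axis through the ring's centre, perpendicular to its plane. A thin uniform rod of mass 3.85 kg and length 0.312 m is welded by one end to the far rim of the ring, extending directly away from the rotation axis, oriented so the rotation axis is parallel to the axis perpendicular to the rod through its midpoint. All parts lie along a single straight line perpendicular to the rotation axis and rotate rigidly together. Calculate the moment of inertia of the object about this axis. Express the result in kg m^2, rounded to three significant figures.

0.970

Thin ring: I_cm = MR² = (4.87)(0.25)² = 0.30438 kg m^2; axis through the centre, so I = 0.30438 kg m^2.
Thin rod: I_cm = (1/12)ML² = (1/12)(3.85)(0.312)² = 0.031231 kg m^2; centre at d = 0.25 + 0.156 = 0.406 m, so the parallel axis theorem gives I = 0.031231 + (3.85)(0.406)² = 0.66585 kg m^2.
Total I = 0.30438 + 0.66585 = 0.97022 kg m^2.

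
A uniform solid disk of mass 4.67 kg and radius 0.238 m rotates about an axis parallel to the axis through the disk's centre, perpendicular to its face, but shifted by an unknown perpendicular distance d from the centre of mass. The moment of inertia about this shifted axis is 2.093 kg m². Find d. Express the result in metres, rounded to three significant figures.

About the centre-of-mass axis, I_cm = (1/2)MR² = (1/2)(4.67)(0.238)² = 0.13226 kg m².
Parallel axis theorem: I = I_cm + Md², so Md² = 2.093 − 0.13226 = 1.9607 kg m².
d = √(1.9607 / 4.67) = 0.64796 m.

0.648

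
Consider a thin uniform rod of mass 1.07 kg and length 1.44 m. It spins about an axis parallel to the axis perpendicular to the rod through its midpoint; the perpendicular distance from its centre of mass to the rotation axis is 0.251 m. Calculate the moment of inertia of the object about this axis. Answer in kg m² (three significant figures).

I_cm = (1/12)ML² = (1/12)(1.07)(1.44)² = 0.1849 kg m²; centre at d = 0.251 m, so the parallel axis theorem gives I = 0.1849 + (1.07)(0.251)² = 0.25231 kg m².

0.252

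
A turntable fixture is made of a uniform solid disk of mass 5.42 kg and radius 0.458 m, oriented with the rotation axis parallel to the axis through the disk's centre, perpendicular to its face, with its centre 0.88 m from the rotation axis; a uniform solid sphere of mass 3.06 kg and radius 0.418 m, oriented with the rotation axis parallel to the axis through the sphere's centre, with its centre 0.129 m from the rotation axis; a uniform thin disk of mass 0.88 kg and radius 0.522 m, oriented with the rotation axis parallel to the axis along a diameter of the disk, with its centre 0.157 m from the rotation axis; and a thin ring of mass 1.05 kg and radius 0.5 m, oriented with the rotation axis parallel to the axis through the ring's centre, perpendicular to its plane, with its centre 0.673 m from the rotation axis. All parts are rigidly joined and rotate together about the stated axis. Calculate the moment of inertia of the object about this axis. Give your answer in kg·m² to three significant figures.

5.85

Solid disk: I_cm = (1/2)MR² = (1/2)(5.42)(0.458)² = 0.56846 kg·m²; centre at d = 0.88 m, so the parallel axis theorem gives I = 0.56846 + (5.42)(0.88)² = 4.7657 kg·m².
Solid sphere: I_cm = (2/5)MR² = (2/5)(3.06)(0.418)² = 0.21386 kg·m²; centre at d = 0.129 m, so the parallel axis theorem gives I = 0.21386 + (3.06)(0.129)² = 0.26478 kg·m².
Thin disk: I_cm = (1/4)MR² = (1/4)(0.88)(0.522)² = 0.059946 kg·m²; centre at d = 0.157 m, so the parallel axis theorem gives I = 0.059946 + (0.88)(0.157)² = 0.081638 kg·m².
Thin ring: I_cm = MR² = (1.05)(0.5)² = 0.2625 kg·m²; centre at d = 0.673 m, so the parallel axis theorem gives I = 0.2625 + (1.05)(0.673)² = 0.73808 kg·m².
Total I = 4.7657 + 0.26478 + 0.081638 + 0.73808 = 5.8502 kg·m².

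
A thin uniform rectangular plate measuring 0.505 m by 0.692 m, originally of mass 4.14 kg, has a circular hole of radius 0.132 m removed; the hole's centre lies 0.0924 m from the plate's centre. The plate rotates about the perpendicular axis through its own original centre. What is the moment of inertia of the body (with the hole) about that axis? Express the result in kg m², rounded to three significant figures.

Unpierced body about its centre: I₀ = (1/12)M(a²+b²) = (1/12)(4.14)[(0.505)² + (0.692)²] = 0.25319 kg m².
The removed disk has mass m = M·πr²/(ab) = (4.14)·π(0.132)²/(0.505·0.692) = 0.64849 kg (same uniform areal density).
Its moment of inertia about the rotation axis (parallel-axis theorem): I_hole = (1/2)mr² + md² = (1/2)(0.64849)(0.132)² + (0.64849)(0.0924)² = 0.011186 kg m².
Treating the hole as negative mass, I = I₀ − I_hole = 0.25319 − 0.011186 = 0.24201 kg m².

0.242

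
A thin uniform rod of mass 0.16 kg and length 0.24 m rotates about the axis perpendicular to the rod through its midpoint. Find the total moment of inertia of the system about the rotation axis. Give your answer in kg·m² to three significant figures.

I_cm = (1/12)ML² = (1/12)(0.16)(0.24)² = 0.000768 kg·m²; axis through the centre, so I = 0.000768 kg·m².

0.000768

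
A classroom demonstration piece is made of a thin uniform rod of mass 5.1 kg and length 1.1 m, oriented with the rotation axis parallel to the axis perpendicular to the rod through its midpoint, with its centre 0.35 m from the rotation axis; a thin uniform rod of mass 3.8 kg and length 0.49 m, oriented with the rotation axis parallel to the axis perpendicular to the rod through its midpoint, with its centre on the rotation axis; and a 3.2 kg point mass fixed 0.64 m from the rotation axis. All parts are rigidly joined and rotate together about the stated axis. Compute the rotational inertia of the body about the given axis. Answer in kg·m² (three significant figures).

Thin rod: I_cm = (1/12)ML² = (1/12)(5.1)(1.1)² = 0.51425 kg·m²; centre at d = 0.35 m, so the parallel axis theorem gives I = 0.51425 + (5.1)(0.35)² = 1.139 kg·m².
Thin rod: I_cm = (1/12)ML² = (1/12)(3.8)(0.49)² = 0.076032 kg·m²; axis through the centre, so I = 0.076032 kg·m².
Point mass: I_cm = 0; centre at d = 0.64 m, so the parallel axis theorem gives I = 0 + (3.2)(0.64)² = 1.3107 kg·m².
Total I = 1.139 + 0.076032 + 1.3107 = 2.5258 kg·m².

2.53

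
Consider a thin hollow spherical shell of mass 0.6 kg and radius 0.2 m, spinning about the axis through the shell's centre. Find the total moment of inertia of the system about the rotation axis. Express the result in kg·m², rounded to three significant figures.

I_cm = (2/3)MR² = (2/3)(0.6)(0.2)² = 0.016 kg·m²; axis through the centre, so I = 0.016 kg·m².

0.0160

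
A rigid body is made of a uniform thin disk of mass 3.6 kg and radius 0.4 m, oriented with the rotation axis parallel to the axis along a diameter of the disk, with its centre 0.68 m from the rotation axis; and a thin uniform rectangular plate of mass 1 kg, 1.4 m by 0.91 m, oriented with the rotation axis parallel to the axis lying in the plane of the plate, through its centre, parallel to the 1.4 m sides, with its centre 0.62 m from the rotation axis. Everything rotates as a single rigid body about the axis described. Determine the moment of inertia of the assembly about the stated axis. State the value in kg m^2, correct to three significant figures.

2.26

Thin disk: I_cm = (1/4)MR² = (1/4)(3.6)(0.4)² = 0.144 kg m^2; centre at d = 0.68 m, so I = I_cm + Md² gives I = 0.144 + (3.6)(0.68)² = 1.8086 kg m^2.
Rectangular plate: I_cm = (1/12)Mb² = (1/12)(1)(0.91)² = 0.069008 kg m^2; centre at d = 0.62 m, so I = I_cm + Md² gives I = 0.069008 + (1)(0.62)² = 0.45341 kg m^2.
Total I = 1.8086 + 0.45341 = 2.262 kg m^2.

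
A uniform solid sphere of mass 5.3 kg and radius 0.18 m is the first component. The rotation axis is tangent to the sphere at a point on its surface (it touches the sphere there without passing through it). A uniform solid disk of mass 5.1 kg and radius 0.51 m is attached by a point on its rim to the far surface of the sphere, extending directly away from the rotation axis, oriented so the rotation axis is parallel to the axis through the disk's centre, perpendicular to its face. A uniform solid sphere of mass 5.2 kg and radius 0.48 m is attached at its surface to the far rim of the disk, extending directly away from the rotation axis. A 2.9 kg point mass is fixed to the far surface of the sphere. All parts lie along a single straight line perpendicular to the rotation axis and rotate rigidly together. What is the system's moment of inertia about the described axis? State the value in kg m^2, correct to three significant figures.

39.1

Solid sphere: I_cm = (2/5)MR² = (2/5)(5.3)(0.18)² = 0.068688 kg m^2; centre at d = 0.18 m, so the parallel axis theorem gives I = 0.068688 + (5.3)(0.18)² = 0.24041 kg m^2.
Solid disk: I_cm = (1/2)MR² = (1/2)(5.1)(0.51)² = 0.66325 kg m^2; centre at d = 0.18 + 0.18 + 0.51 = 0.87 m, so the parallel axis theorem gives I = 0.66325 + (5.1)(0.87)² = 4.5234 kg m^2.
Solid sphere: I_cm = (2/5)MR² = (2/5)(5.2)(0.48)² = 0.47923 kg m^2; centre at d = 0.18 + 0.18 + 0.51 + 0.51 + 0.48 = 1.86 m, so the parallel axis theorem gives I = 0.47923 + (5.2)(1.86)² = 18.469 kg m^2.
Point mass: I_cm = 0; centre at d = 0.18 + 0.18 + 0.51 + 0.51 + 0.48 + 0.48 = 2.34 m, so the parallel axis theorem gives I = 0 + (2.9)(2.34)² = 15.879 kg m^2.
Total I = 0.24041 + 4.5234 + 18.469 + 15.879 = 39.112 kg m^2.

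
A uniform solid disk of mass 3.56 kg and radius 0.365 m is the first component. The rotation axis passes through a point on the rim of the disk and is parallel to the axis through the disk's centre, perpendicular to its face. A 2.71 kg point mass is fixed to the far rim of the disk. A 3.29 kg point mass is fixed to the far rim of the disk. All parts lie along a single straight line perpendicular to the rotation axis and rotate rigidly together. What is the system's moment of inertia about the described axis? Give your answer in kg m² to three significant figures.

Solid disk: I_cm = (1/2)MR² = (1/2)(3.56)(0.365)² = 0.23714 kg m²; centre at d = 0.365 m, so I = I_cm + Md² gives I = 0.23714 + (3.56)(0.365)² = 0.71142 kg m².
Point mass: I_cm = 0; centre at d = 0.365 + 0.365 = 0.73 m, so I = I_cm + Md² gives I = 0 + (2.71)(0.73)² = 1.4442 kg m².
Point mass: I_cm = 0; centre at d = 0.365 + 0.365 = 0.73 m, so I = I_cm + Md² gives I = 0 + (3.29)(0.73)² = 1.7532 kg m².
Total I = 0.71142 + 1.4442 + 1.7532 = 3.9088 kg m².

3.91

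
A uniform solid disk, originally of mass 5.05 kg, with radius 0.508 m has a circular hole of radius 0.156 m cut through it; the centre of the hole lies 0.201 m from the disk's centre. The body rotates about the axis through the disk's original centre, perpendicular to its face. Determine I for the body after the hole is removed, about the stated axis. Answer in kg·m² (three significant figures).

0.627

Unpierced body about its centre: I₀ = (1/2)MR² = (1/2)(5.05)(0.508)² = 0.65161 kg·m².
The removed disk has mass m = M·(r/R)² = (5.05)(0.156/0.508)² = 0.47623 kg (same uniform areal density).
Its moment of inertia about the rotation axis (parallel-axis theorem): I_hole = (1/2)mr² + md² = (1/2)(0.47623)(0.156)² + (0.47623)(0.201)² = 0.025035 kg·m².
Treating the hole as negative mass, I = I₀ − I_hole = 0.65161 − 0.025035 = 0.62658 kg·m².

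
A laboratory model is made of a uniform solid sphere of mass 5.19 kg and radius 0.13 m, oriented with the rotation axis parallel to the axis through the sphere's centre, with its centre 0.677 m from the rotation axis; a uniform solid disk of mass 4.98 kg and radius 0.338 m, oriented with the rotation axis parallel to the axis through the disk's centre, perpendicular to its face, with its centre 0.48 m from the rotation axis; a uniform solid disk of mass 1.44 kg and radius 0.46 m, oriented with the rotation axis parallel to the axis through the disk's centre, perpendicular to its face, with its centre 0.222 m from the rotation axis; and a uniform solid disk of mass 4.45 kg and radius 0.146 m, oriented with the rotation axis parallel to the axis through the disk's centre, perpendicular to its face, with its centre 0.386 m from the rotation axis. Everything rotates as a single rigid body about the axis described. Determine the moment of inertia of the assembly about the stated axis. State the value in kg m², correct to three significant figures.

Solid sphere: I_cm = (2/5)MR² = (2/5)(5.19)(0.13)² = 0.035084 kg m²; centre at d = 0.677 m, so I = I_cm + Md² gives I = 0.035084 + (5.19)(0.677)² = 2.4138 kg m².
Solid disk: I_cm = (1/2)MR² = (1/2)(4.98)(0.338)² = 0.28447 kg m²; centre at d = 0.48 m, so I = I_cm + Md² gives I = 0.28447 + (4.98)(0.48)² = 1.4319 kg m².
Solid disk: I_cm = (1/2)MR² = (1/2)(1.44)(0.46)² = 0.15235 kg m²; centre at d = 0.222 m, so I = I_cm + Md² gives I = 0.15235 + (1.44)(0.222)² = 0.22332 kg m².
Solid disk: I_cm = (1/2)MR² = (1/2)(4.45)(0.146)² = 0.047428 kg m²; centre at d = 0.386 m, so I = I_cm + Md² gives I = 0.047428 + (4.45)(0.386)² = 0.71046 kg m².
Total I = 2.4138 + 1.4319 + 0.22332 + 0.71046 = 4.7795 kg m².

4.78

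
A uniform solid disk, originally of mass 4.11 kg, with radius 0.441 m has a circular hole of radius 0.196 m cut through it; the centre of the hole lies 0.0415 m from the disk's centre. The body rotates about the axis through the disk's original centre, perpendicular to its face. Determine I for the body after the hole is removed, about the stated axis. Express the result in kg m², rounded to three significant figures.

Unpierced body about its centre: I₀ = (1/2)MR² = (1/2)(4.11)(0.441)² = 0.39966 kg m².
The removed disk has mass m = M·(r/R)² = (4.11)(0.196/0.441)² = 0.81185 kg (same uniform areal density).
Its moment of inertia about the rotation axis (parallel-axis theorem): I_hole = (1/2)mr² + md² = (1/2)(0.81185)(0.196)² + (0.81185)(0.0415)² = 0.016992 kg m².
Treating the hole as negative mass, I = I₀ − I_hole = 0.39966 − 0.016992 = 0.38267 kg m².

0.383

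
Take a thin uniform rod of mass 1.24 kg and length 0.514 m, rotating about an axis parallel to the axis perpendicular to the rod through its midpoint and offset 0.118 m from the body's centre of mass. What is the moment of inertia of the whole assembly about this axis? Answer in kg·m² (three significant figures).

I_cm = (1/12)ML² = (1/12)(1.24)(0.514)² = 0.0273 kg·m²; centre at d = 0.118 m, so the parallel axis theorem gives I = 0.0273 + (1.24)(0.118)² = 0.044566 kg·m².

0.0446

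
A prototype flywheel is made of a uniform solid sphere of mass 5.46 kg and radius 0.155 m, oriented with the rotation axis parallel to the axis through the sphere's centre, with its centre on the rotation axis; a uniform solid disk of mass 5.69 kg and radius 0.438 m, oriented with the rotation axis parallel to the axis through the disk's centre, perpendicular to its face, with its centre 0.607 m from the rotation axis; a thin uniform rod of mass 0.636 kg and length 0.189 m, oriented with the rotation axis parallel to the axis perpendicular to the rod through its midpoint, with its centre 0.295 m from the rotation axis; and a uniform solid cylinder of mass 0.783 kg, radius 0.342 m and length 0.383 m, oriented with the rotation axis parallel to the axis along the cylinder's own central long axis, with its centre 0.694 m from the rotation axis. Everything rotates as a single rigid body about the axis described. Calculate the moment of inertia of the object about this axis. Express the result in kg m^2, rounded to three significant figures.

Solid sphere: I_cm = (2/5)MR² = (2/5)(5.46)(0.155)² = 0.052471 kg m^2; axis through the centre, so I = 0.052471 kg m^2.
Solid disk: I_cm = (1/2)MR² = (1/2)(5.69)(0.438)² = 0.5458 kg m^2; centre at d = 0.607 m, so the parallel axis theorem gives I = 0.5458 + (5.69)(0.607)² = 2.6423 kg m^2.
Thin rod: I_cm = (1/12)ML² = (1/12)(0.636)(0.189)² = 0.0018932 kg m^2; centre at d = 0.295 m, so the parallel axis theorem gives I = 0.0018932 + (0.636)(0.295)² = 0.057241 kg m^2.
Solid cylinder: I_cm = (1/2)MR² = (1/2)(0.783)(0.342)² = 0.045791 kg m^2; centre at d = 0.694 m, so the parallel axis theorem gives I = 0.045791 + (0.783)(0.694)² = 0.42291 kg m^2.
Total I = 0.052471 + 2.6423 + 0.057241 + 0.42291 = 3.1749 kg m^2.

3.17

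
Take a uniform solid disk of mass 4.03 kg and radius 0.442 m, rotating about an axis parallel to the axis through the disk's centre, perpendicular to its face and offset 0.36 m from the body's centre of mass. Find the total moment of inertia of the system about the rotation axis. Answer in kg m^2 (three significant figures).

I_cm = (1/2)MR² = (1/2)(4.03)(0.442)² = 0.39366 kg m^2; centre at d = 0.36 m, so I = I_cm + Md² gives I = 0.39366 + (4.03)(0.36)² = 0.91595 kg m^2.

0.916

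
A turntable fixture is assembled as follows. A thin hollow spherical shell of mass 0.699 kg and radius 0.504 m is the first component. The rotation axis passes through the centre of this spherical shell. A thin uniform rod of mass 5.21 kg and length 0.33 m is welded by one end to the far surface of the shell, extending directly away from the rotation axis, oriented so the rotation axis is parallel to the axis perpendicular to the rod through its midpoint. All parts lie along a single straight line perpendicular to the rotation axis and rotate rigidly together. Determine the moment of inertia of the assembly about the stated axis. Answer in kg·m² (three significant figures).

Spherical shell: I_cm = (2/3)MR² = (2/3)(0.699)(0.504)² = 0.11837 kg·m²; axis through the centre, so I = 0.11837 kg·m².
Thin rod: I_cm = (1/12)ML² = (1/12)(5.21)(0.33)² = 0.047281 kg·m²; centre at d = 0.504 + 0.165 = 0.669 m, so I = I_cm + Md² gives I = 0.047281 + (5.21)(0.669)² = 2.3791 kg·m².
Total I = 0.11837 + 2.3791 = 2.4974 kg·m².

2.50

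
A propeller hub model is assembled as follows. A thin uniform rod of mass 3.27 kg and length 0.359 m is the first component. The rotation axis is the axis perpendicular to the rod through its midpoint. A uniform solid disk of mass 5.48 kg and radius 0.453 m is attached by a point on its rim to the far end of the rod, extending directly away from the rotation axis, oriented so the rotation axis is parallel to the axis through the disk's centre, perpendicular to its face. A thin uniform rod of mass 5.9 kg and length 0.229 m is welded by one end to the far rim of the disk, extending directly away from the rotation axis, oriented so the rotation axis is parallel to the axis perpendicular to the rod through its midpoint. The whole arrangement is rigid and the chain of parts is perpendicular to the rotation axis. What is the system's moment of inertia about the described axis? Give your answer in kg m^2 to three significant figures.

Thin rod: I_cm = (1/12)ML² = (1/12)(3.27)(0.359)² = 0.03512 kg m^2; axis through the centre, so I = 0.03512 kg m^2.
Solid disk: I_cm = (1/2)MR² = (1/2)(5.48)(0.453)² = 0.56227 kg m^2; centre at d = 0.1795 + 0.453 = 0.6325 m, so I = I_cm + Md² gives I = 0.56227 + (5.48)(0.6325)² = 2.7546 kg m^2.
Thin rod: I_cm = (1/12)ML² = (1/12)(5.9)(0.229)² = 0.025783 kg m^2; centre at d = 0.1795 + 0.453 + 0.453 + 0.1145 = 1.2 m, so I = I_cm + Md² gives I = 0.025783 + (5.9)(1.2)² = 8.5218 kg m^2.
Total I = 0.03512 + 2.7546 + 8.5218 = 11.311 kg m^2.

11.3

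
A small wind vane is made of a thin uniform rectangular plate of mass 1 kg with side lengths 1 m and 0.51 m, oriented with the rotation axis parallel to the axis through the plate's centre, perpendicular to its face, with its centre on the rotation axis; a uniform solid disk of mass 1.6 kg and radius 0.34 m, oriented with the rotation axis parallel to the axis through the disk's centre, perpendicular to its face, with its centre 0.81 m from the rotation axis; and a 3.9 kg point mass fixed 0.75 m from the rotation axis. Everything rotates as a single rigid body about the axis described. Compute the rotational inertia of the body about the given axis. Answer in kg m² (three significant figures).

Rectangular plate: I_cm = (1/12)M(a²+b²) = (1/12)(1)[(1)² + (0.51)²] = 0.10501 kg m²; axis through the centre, so I = 0.10501 kg m².
Solid disk: I_cm = (1/2)MR² = (1/2)(1.6)(0.34)² = 0.09248 kg m²; centre at d = 0.81 m, so the parallel axis theorem gives I = 0.09248 + (1.6)(0.81)² = 1.1422 kg m².
Point mass: I_cm = 0; centre at d = 0.75 m, so the parallel axis theorem gives I = 0 + (3.9)(0.75)² = 2.1938 kg m².
Total I = 0.10501 + 1.1422 + 2.1938 = 3.441 kg m².

3.44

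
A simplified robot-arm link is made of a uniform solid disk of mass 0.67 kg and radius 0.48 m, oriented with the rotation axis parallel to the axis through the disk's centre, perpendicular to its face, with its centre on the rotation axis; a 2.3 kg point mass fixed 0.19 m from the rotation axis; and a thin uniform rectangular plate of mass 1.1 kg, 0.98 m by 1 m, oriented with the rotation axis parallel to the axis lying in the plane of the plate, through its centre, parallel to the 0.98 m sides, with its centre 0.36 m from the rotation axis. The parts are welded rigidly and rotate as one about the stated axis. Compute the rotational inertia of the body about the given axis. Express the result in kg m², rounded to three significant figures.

0.394

Solid disk: I_cm = (1/2)MR² = (1/2)(0.67)(0.48)² = 0.077184 kg m²; axis through the centre, so I = 0.077184 kg m².
Point mass: I_cm = 0; centre at d = 0.19 m, so the parallel axis theorem gives I = 0 + (2.3)(0.19)² = 0.08303 kg m².
Rectangular plate: I_cm = (1/12)Mb² = (1/12)(1.1)(1)² = 0.091667 kg m²; centre at d = 0.36 m, so the parallel axis theorem gives I = 0.091667 + (1.1)(0.36)² = 0.23423 kg m².
Total I = 0.077184 + 0.08303 + 0.23423 = 0.39444 kg m².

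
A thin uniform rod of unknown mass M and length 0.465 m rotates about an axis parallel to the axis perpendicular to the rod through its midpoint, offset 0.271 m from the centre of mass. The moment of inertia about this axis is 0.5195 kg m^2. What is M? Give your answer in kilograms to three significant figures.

5.68

I = I_cm + Md² = (1/12)ML² + Md² = M·[0.0833333·(0.465)² + (0.271)²] = M·0.09146.
So M = 0.5195 / 0.09146 = 5.6801 kg.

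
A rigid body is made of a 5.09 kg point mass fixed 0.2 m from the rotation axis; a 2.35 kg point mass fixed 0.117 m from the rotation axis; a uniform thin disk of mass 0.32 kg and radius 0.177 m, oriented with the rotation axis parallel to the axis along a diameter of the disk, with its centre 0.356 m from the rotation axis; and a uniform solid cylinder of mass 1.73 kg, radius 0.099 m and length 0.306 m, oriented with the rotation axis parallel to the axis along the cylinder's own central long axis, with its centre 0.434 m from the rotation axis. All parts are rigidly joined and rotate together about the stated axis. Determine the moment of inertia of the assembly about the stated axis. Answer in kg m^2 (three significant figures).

0.613

Point mass: I_cm = 0; centre at d = 0.2 m, so I = I_cm + Md² gives I = 0 + (5.09)(0.2)² = 0.2036 kg m^2.
Point mass: I_cm = 0; centre at d = 0.117 m, so I = I_cm + Md² gives I = 0 + (2.35)(0.117)² = 0.032169 kg m^2.
Thin disk: I_cm = (1/4)MR² = (1/4)(0.32)(0.177)² = 0.0025063 kg m^2; centre at d = 0.356 m, so I = I_cm + Md² gives I = 0.0025063 + (0.32)(0.356)² = 0.043062 kg m^2.
Solid cylinder: I_cm = (1/2)MR² = (1/2)(1.73)(0.099)² = 0.0084779 kg m^2; centre at d = 0.434 m, so I = I_cm + Md² gives I = 0.0084779 + (1.73)(0.434)² = 0.33433 kg m^2.
Total I = 0.2036 + 0.032169 + 0.043062 + 0.33433 = 0.61316 kg m^2.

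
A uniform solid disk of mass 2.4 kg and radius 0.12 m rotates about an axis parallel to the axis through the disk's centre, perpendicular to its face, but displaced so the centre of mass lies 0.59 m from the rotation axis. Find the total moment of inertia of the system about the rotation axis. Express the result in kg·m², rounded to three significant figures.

I_cm = (1/2)MR² = (1/2)(2.4)(0.12)² = 0.01728 kg·m²; centre at d = 0.59 m, so I = I_cm + Md² gives I = 0.01728 + (2.4)(0.59)² = 0.85272 kg·m².

0.853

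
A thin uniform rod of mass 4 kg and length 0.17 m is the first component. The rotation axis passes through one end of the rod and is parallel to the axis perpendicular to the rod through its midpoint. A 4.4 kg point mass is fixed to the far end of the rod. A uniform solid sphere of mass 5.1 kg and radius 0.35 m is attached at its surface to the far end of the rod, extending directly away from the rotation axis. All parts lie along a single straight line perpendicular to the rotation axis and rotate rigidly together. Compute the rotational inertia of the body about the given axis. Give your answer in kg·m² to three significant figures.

Thin rod: I_cm = (1/12)ML² = (1/12)(4)(0.17)² = 0.0096333 kg·m²; centre at d = 0.085 m, so the parallel axis theorem gives I = 0.0096333 + (4)(0.085)² = 0.038533 kg·m².
Point mass: I_cm = 0; centre at d = 0.085 + 0.085 = 0.17 m, so the parallel axis theorem gives I = 0 + (4.4)(0.17)² = 0.12716 kg·m².
Solid sphere: I_cm = (2/5)MR² = (2/5)(5.1)(0.35)² = 0.2499 kg·m²; centre at d = 0.085 + 0.085 + 0.35 = 0.52 m, so the parallel axis theorem gives I = 0.2499 + (5.1)(0.52)² = 1.6289 kg·m².
Total I = 0.038533 + 0.12716 + 1.6289 = 1.7946 kg·m².

1.79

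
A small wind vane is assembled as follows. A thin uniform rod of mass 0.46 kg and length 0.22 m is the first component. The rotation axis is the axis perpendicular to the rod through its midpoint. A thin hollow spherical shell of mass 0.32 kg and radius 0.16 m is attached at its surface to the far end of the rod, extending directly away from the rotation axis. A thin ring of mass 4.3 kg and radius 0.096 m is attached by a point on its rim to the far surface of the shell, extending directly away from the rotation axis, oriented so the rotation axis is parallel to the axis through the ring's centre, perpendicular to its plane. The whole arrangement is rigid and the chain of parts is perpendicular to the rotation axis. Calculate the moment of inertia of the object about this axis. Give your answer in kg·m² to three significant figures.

Thin rod: I_cm = (1/12)ML² = (1/12)(0.46)(0.22)² = 0.0018553 kg·m²; axis through the centre, so I = 0.0018553 kg·m².
Spherical shell: I_cm = (2/3)MR² = (2/3)(0.32)(0.16)² = 0.0054613 kg·m²; centre at d = 0.11 + 0.16 = 0.27 m, so the parallel axis theorem gives I = 0.0054613 + (0.32)(0.27)² = 0.028789 kg·m².
Thin ring: I_cm = MR² = (4.3)(0.096)² = 0.039629 kg·m²; centre at d = 0.11 + 0.16 + 0.16 + 0.096 = 0.526 m, so the parallel axis theorem gives I = 0.039629 + (4.3)(0.526)² = 1.2293 kg·m².
Total I = 0.0018553 + 0.028789 + 1.2293 = 1.26 kg·m².

1.26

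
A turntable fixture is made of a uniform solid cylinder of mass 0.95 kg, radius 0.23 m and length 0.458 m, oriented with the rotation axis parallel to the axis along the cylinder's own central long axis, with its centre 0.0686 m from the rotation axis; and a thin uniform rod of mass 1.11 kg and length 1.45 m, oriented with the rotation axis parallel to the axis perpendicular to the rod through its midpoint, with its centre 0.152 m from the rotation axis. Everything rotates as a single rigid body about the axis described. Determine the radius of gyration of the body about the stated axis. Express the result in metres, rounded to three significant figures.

0.348

Solid cylinder: I_cm = (1/2)MR² = (1/2)(0.95)(0.23)² = 0.025128 kg·m²; centre at d = 0.0686 m, so I = I_cm + Md² gives I = 0.025128 + (0.95)(0.0686)² = 0.029598 kg·m².
Thin rod: I_cm = (1/12)ML² = (1/12)(1.11)(1.45)² = 0.19448 kg·m²; centre at d = 0.152 m, so I = I_cm + Md² gives I = 0.19448 + (1.11)(0.152)² = 0.22013 kg·m².
Total I = 0.24972 kg·m²; total mass M = 2.06 kg.
k = √(I/M) = √(0.24972/2.06) = 0.34817 m.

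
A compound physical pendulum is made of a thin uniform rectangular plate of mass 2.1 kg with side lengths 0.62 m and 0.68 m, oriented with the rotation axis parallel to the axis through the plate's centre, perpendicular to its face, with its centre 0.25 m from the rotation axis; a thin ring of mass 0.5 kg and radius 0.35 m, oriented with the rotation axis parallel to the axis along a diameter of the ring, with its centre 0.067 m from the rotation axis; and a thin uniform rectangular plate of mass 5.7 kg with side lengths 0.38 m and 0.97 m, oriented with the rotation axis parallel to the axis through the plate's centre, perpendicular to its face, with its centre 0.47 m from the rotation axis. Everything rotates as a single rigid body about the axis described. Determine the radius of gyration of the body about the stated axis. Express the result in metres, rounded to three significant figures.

Rectangular plate: I_cm = (1/12)M(a²+b²) = (1/12)(2.1)[(0.62)² + (0.68)²] = 0.14819 kg m^2; centre at d = 0.25 m, so I = I_cm + Md² gives I = 0.14819 + (2.1)(0.25)² = 0.27944 kg m^2.
Thin ring: I_cm = (1/2)MR² = (1/2)(0.5)(0.35)² = 0.030625 kg m^2; centre at d = 0.067 m, so I = I_cm + Md² gives I = 0.030625 + (0.5)(0.067)² = 0.032869 kg m^2.
Rectangular plate: I_cm = (1/12)M(a²+b²) = (1/12)(5.7)[(0.38)² + (0.97)²] = 0.51552 kg m^2; centre at d = 0.47 m, so I = I_cm + Md² gives I = 0.51552 + (5.7)(0.47)² = 1.7746 kg m^2.
Total I = 2.087 kg m^2; total mass M = 8.3 kg.
k = √(I/M) = √(2.087/8.3) = 0.50144 m.

0.501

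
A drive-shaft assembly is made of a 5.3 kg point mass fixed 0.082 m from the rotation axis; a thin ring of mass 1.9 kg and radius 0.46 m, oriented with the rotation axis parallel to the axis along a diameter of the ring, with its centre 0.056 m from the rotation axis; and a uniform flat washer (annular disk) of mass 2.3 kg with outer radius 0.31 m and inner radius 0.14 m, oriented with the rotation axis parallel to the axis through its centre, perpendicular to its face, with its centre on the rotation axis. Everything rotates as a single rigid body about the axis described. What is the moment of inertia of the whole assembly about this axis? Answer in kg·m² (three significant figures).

Point mass: I_cm = 0; centre at d = 0.082 m, so the parallel axis theorem gives I = 0 + (5.3)(0.082)² = 0.035637 kg·m².
Thin ring: I_cm = (1/2)MR² = (1/2)(1.9)(0.46)² = 0.20102 kg·m²; centre at d = 0.056 m, so the parallel axis theorem gives I = 0.20102 + (1.9)(0.056)² = 0.20698 kg·m².
Annular disk: I_cm = (1/2)M(R²+r²) = (1/2)(2.3)[(0.31)² + (0.14)²] = 0.13306 kg·m²; axis through the centre, so I = 0.13306 kg·m².
Total I = 0.035637 + 0.20698 + 0.13306 = 0.37567 kg·m².

0.376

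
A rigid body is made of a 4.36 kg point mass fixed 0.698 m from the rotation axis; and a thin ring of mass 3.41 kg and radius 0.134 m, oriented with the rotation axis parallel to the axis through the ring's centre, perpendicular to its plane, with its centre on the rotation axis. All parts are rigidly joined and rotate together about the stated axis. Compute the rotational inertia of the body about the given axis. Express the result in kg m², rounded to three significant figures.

Point mass: I_cm = 0; centre at d = 0.698 m, so I = I_cm + Md² gives I = 0 + (4.36)(0.698)² = 2.1242 kg m².
Thin ring: I_cm = MR² = (3.41)(0.134)² = 0.06123 kg m²; axis through the centre, so I = 0.06123 kg m².
Total I = 2.1242 + 0.06123 = 2.1854 kg m².

2.19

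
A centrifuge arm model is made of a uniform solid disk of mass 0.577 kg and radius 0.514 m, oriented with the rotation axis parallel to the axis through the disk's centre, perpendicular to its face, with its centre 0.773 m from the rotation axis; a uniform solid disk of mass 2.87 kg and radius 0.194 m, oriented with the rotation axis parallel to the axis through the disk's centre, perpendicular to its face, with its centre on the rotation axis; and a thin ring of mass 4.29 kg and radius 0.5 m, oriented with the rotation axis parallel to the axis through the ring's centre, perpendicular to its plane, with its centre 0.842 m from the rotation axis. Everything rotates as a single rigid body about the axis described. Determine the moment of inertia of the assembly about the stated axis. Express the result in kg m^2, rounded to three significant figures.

Solid disk: I_cm = (1/2)MR² = (1/2)(0.577)(0.514)² = 0.076221 kg m^2; centre at d = 0.773 m, so I = I_cm + Md² gives I = 0.076221 + (0.577)(0.773)² = 0.42099 kg m^2.
Solid disk: I_cm = (1/2)MR² = (1/2)(2.87)(0.194)² = 0.054008 kg m^2; axis through the centre, so I = 0.054008 kg m^2.
Thin ring: I_cm = MR² = (4.29)(0.5)² = 1.0725 kg m^2; centre at d = 0.842 m, so I = I_cm + Md² gives I = 1.0725 + (4.29)(0.842)² = 4.114 kg m^2.
Total I = 0.42099 + 0.054008 + 4.114 = 4.589 kg m^2.

4.59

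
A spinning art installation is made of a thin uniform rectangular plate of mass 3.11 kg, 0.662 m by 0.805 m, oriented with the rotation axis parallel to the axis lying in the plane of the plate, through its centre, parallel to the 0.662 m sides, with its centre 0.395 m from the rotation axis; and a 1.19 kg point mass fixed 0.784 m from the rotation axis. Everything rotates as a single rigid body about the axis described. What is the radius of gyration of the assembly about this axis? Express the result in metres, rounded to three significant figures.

Rectangular plate: I_cm = (1/12)Mb² = (1/12)(3.11)(0.805)² = 0.16795 kg m^2; centre at d = 0.395 m, so I = I_cm + Md² gives I = 0.16795 + (3.11)(0.395)² = 0.65318 kg m^2.
Point mass: I_cm = 0; centre at d = 0.784 m, so I = I_cm + Md² gives I = 0 + (1.19)(0.784)² = 0.73144 kg m^2.
Total I = 1.3846 kg m^2; total mass M = 4.3 kg.
k = √(I/M) = √(1.3846/4.3) = 0.56746 m.

0.567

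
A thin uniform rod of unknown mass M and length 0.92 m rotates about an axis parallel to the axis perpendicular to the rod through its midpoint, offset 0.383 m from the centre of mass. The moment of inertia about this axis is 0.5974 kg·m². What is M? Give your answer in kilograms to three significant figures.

2.75

I = I_cm + Md² = (1/12)ML² + Md² = M·[0.0833333·(0.92)² + (0.383)²] = M·0.21722.
So M = 0.5974 / 0.21722 = 2.7502 kg.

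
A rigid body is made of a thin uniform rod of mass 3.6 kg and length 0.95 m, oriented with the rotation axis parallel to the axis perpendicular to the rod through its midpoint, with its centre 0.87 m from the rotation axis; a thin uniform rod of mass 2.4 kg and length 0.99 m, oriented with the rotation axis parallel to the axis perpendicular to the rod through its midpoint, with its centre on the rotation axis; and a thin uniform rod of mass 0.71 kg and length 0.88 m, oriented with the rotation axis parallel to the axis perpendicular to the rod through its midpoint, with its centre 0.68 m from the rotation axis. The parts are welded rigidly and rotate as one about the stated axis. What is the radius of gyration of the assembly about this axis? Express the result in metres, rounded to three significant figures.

0.729

Thin rod: I_cm = (1/12)ML² = (1/12)(3.6)(0.95)² = 0.27075 kg·m²; centre at d = 0.87 m, so I = I_cm + Md² gives I = 0.27075 + (3.6)(0.87)² = 2.9956 kg·m².
Thin rod: I_cm = (1/12)ML² = (1/12)(2.4)(0.99)² = 0.19602 kg·m²; axis through the centre, so I = 0.19602 kg·m².
Thin rod: I_cm = (1/12)ML² = (1/12)(0.71)(0.88)² = 0.045819 kg·m²; centre at d = 0.68 m, so I = I_cm + Md² gives I = 0.045819 + (0.71)(0.68)² = 0.37412 kg·m².
Total I = 3.5657 kg·m²; total mass M = 6.71 kg.
k = √(I/M) = √(3.5657/6.71) = 0.72898 m.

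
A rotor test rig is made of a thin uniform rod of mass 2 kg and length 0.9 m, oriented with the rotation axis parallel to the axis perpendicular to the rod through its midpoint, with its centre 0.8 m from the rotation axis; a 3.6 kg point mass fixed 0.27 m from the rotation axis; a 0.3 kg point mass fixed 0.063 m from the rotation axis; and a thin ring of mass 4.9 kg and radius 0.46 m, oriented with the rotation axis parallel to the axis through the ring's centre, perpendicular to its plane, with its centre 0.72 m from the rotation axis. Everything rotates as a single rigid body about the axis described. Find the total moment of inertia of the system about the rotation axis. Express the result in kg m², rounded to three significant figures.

5.26

Thin rod: I_cm = (1/12)ML² = (1/12)(2)(0.9)² = 0.135 kg m²; centre at d = 0.8 m, so the parallel axis theorem gives I = 0.135 + (2)(0.8)² = 1.415 kg m².
Point mass: I_cm = 0; centre at d = 0.27 m, so the parallel axis theorem gives I = 0 + (3.6)(0.27)² = 0.26244 kg m².
Point mass: I_cm = 0; centre at d = 0.063 m, so the parallel axis theorem gives I = 0 + (0.3)(0.063)² = 0.0011907 kg m².
Thin ring: I_cm = MR² = (4.9)(0.46)² = 1.0368 kg m²; centre at d = 0.72 m, so the parallel axis theorem gives I = 1.0368 + (4.9)(0.72)² = 3.577 kg m².
Total I = 1.415 + 0.26244 + 0.0011907 + 3.577 = 5.2556 kg m².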